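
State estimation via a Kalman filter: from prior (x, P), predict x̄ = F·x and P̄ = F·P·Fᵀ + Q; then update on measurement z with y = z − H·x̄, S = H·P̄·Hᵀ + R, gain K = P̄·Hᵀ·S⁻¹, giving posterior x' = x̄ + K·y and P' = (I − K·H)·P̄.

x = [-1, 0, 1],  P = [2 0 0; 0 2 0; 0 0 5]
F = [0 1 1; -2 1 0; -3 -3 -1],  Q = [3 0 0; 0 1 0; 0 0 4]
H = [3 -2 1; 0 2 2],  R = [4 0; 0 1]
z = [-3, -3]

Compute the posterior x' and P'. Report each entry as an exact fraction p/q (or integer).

x̄ = F·x = [1, 2, 2]
P̄ = F·P·Fᵀ + Q = [10 2 -11; 2 11 6; -11 6 45]
y = z − H·x̄ = [-4, -11]
S = H·P̄·Hᵀ + R = [69 -20; -20 273]
K = P̄·Hᵀ·S⁻¹ = [3735/18437 -942/18437; -2050/18437 2146/18437; 2040/18437 7038/18437]
x' = x̄ + K·y = [13859/18437, 21468/18437, -48704/18437]
P' = (I − K·H)·P̄ = [111389/18437 106252/18437 -106723/18437; 106252/18437 109343/18437 -108270/18437; -106723/18437 -108270/18437 111789/18437]

x' = [13859/18437, 21468/18437, -48704/18437]
P' = [111389/18437 106252/18437 -106723/18437; 106252/18437 109343/18437 -108270/18437; -106723/18437 -108270/18437 111789/18437]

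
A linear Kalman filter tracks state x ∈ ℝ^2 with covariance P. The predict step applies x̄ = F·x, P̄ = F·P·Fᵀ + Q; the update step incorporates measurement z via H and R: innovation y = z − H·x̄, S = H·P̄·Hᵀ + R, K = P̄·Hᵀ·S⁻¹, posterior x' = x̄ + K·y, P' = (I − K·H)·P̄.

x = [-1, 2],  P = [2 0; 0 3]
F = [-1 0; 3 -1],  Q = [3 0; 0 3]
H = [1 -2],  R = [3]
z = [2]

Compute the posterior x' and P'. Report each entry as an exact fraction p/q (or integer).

x' = [-25/128, -77/64]
P' = [351/128 75/64; 75/64 39/32]

x̄ = F·x = [1, -5]
P̄ = F·P·Fᵀ + Q = [5 -6; -6 24]
y = z − H·x̄ = [-9]
S = H·P̄·Hᵀ + R = [128]
K = P̄·Hᵀ·S⁻¹ = [17/128; -27/64]
x' = x̄ + K·y = [-25/128, -77/64]
P' = (I − K·H)·P̄ = [351/128 75/64; 75/64 39/32]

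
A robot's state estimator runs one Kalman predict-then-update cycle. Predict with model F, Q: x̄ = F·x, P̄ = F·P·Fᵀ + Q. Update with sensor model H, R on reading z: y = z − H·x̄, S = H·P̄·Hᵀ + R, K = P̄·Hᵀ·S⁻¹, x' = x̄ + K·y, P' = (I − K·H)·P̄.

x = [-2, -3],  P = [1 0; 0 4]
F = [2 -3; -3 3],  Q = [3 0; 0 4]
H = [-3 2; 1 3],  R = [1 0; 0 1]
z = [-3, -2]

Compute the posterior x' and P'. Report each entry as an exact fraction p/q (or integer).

x' = [21465/42823, -33675/42823]
P' = [4502/42823 987/42823; 987/42823 3479/42823]

x̄ = F·x = [5, -3]
P̄ = F·P·Fᵀ + Q = [43 -42; -42 49]
y = z − H·x̄ = [18, 2]
S = H·P̄·Hᵀ + R = [1088 459; 459 233]
K = P̄·Hᵀ·S⁻¹ = [-11532/42823 439/2519; 3997/42823 672/2519]
x' = x̄ + K·y = [21465/42823, -33675/42823]
P' = (I − K·H)·P̄ = [4502/42823 987/42823; 987/42823 3479/42823]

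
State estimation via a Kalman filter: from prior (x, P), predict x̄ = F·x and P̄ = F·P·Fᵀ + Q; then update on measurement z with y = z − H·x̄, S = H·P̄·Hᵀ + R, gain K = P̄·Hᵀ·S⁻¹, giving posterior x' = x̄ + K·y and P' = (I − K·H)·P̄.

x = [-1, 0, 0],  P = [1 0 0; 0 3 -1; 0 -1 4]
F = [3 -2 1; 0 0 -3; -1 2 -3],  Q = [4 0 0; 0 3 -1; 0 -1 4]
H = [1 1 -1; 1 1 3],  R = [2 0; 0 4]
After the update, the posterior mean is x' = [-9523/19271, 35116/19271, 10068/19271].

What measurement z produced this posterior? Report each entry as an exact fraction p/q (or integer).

z = [1, 3]

x̄ = F·x = [-3, 0, 1]
P̄ = F·P·Fᵀ + Q = [33 -18 -35; -18 39 41; -35 41 65]
S = H·P̄·Hᵀ + R = [91 -147; -147 661]
K = P̄·Hᵀ·S⁻¹ = [9910/19271 -60/2753; 3974/19271 726/2753; -4726/19271 687/2753]
x' − x̄ = [48290/19271, 35116/19271, -9203/19271] = K·y
y = (KᵀK)⁻¹·Kᵀ·(x' − x̄) = [5, 3]
z = y + H·x̄ = [5, 3] + [-4, 0] = [1, 3]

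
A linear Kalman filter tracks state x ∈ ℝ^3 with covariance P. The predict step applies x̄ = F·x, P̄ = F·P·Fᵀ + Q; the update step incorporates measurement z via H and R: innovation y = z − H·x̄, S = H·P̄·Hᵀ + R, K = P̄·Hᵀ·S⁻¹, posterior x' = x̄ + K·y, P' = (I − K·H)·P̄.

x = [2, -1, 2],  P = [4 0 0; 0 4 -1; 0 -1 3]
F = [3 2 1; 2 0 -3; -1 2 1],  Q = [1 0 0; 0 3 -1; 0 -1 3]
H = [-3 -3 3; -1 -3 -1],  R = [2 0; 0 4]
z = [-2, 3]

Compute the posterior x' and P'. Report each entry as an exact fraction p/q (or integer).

x̄ = F·x = [6, -2, -2]
P̄ = F·P·Fᵀ + Q = [52 21 3; 21 46 -12; 3 -12 22]
y = z − H·x̄ = [16, 1]
S = H·P̄·Hᵀ + R = [1622 828; 828 552]
K = P̄·Hᵀ·S⁻¹ = [-33/380 -4379/52440; -33/760 -7033/34960; 153/760 -29581/104880]
x' = x̄ + K·y = [237397/52440, -101241/34960, 98483/104880]
P' = (I − K·H)·P̄ = [626909/26220 -207257/17480 629011/52440; -207257/17480 214543/34960 -200983/34960; 629011/52440 -200983/34960 669149/104880]

x' = [237397/52440, -101241/34960, 98483/104880]
P' = [626909/26220 -207257/17480 629011/52440; -207257/17480 214543/34960 -200983/34960; 629011/52440 -200983/34960 669149/104880]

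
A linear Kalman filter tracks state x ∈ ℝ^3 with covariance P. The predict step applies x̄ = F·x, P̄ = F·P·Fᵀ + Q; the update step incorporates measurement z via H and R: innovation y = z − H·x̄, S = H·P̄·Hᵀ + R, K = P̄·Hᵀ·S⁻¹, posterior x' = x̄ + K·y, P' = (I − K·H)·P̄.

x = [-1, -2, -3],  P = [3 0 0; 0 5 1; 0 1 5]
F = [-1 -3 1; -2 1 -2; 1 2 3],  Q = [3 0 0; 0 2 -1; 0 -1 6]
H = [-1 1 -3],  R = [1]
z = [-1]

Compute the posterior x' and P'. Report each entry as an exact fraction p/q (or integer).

x̄ = F·x = [4, 6, -14]
P̄ = F·P·Fᵀ + Q = [50 -12 -25; -12 35 -28; -25 -28 86]
y = z − H·x̄ = [-45]
S = H·P̄·Hᵀ + R = [902]
K = P̄·Hᵀ·S⁻¹ = [13/902; 131/902; -261/902]
x' = x̄ + K·y = [3023/902, -483/902, -883/902]
P' = (I − K·H)·P̄ = [44931/902 -12527/902 -19157/902; -12527/902 14409/902 8935/902; -19157/902 8935/902 9451/902]

x' = [3023/902, -483/902, -883/902]
P' = [44931/902 -12527/902 -19157/902; -12527/902 14409/902 8935/902; -19157/902 8935/902 9451/902]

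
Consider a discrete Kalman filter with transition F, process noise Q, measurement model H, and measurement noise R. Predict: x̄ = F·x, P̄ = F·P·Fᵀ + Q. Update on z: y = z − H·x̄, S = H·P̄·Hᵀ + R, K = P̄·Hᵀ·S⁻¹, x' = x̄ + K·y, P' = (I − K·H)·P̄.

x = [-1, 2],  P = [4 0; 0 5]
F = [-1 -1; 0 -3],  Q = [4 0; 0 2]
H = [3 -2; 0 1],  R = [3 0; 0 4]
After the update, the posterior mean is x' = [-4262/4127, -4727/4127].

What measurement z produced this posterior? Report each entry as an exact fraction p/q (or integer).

z = [-1, -1]

x̄ = F·x = [-1, -6]
P̄ = F·P·Fᵀ + Q = [13 15; 15 47]
S = H·P̄·Hᵀ + R = [128 -49; -49 51]
K = P̄·Hᵀ·S⁻¹ = [1194/4127 2361/4127; -196/4127 3615/4127]
x' − x̄ = [-135/4127, 20035/4127] = K·y
y = (KᵀK)⁻¹·Kᵀ·(x' − x̄) = [-10, 5]
z = y + H·x̄ = [-10, 5] + [9, -6] = [-1, -1]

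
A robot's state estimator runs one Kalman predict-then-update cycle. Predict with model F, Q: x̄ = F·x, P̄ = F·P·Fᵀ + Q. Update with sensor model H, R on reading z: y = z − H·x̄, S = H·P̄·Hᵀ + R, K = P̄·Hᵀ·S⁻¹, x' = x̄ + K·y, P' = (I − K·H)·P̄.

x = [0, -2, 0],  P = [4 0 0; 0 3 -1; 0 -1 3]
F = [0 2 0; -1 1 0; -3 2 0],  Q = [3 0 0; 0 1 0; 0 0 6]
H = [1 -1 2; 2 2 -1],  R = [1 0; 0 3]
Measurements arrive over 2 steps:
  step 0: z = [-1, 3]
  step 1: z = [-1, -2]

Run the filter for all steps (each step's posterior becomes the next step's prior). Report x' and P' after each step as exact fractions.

step 0: x̄ = F·x = [-4, -2, -4]
step 0: P̄ = F·P·Fᵀ + Q = [15 6 12; 6 8 18; 12 18 54]
step 0: y = z − H·x̄ = [9, 11]
step 0: S = H·P̄·Hᵀ + R = [204 32; 32 77]
step 0: K = P̄·Hᵀ·S⁻¹ = [1581/14684 1266/3671; 1149/7342 238/3671; 3831/7342 -510/3671]
step 0: x' = x̄ + K·y = [11197/14684, 893/7342, -6109/7342]
step 0: P' = (I − K·H)·P̄ = [16167/14684 -8145/7342 -7719/7342; -8145/7342 7455/3671 6051/3671; -7719/7342 6051/3671 5913/3671]
step 1: x̄ = F·x = [893/3671, -9411/14684, -30019/14684]
step 1: P̄ = F·P·Fᵀ + Q = [40833/3671 23055/3671 54255/3671; 23055/3671 93251/14684 189591/14684; 54255/3671 189591/14684 548367/14684]
step 1: y = z − H·x̄ = [32371/14684, -47709/14684]
step 1: S = H·P̄·Hᵀ + R = [2390011/14684 642443/14684; 642443/14684 730067/14684]
step 1: K = P̄·Hᵀ·S⁻¹ = [12248883/90720182 25764957/90720182; 776199/6480013 926618/6480013; 44304009/90720182 -6074931/90720182]
step 1: x' = x̄ + K·y = [-17320187/45360091, -5452539/6480013, -34028030/45360091]
step 1: P' = (I − K·H)·P̄ = [71703855/90720182 -4563825/6480013 -61674261/90720182; -4563825/6480013 9718344/6480013 7529184/6480013; -61674261/90720182 7529184/6480013 105693423/90720182]

step 0: x' = [11197/14684, 893/7342, -6109/7342], P' = [16167/14684 -8145/7342 -7719/7342; -8145/7342 7455/3671 6051/3671; -7719/7342 6051/3671 5913/3671]
step 1: x' = [-17320187/45360091, -5452539/6480013, -34028030/45360091], P' = [71703855/90720182 -4563825/6480013 -61674261/90720182; -4563825/6480013 9718344/6480013 7529184/6480013; -61674261/90720182 7529184/6480013 105693423/90720182]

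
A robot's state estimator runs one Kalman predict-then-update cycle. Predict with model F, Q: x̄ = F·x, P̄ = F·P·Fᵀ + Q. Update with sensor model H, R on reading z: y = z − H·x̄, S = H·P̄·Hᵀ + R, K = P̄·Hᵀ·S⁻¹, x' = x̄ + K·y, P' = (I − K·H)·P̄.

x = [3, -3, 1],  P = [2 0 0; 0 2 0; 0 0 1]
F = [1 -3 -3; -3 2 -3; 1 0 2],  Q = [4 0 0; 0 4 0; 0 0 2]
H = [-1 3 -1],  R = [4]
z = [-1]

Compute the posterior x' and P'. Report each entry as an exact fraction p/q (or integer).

x̄ = F·x = [9, -18, 5]
P̄ = F·P·Fᵀ + Q = [33 -9 -4; -9 39 -12; -4 -12 8]
y = z − H·x̄ = [67]
S = H·P̄·Hᵀ + R = [514]
K = P̄·Hᵀ·S⁻¹ = [-28/257; 69/257; -20/257]
x' = x̄ + K·y = [437/257, -3/257, -55/257]
P' = (I − K·H)·P̄ = [6913/257 1551/257 -2148/257; 1551/257 501/257 -324/257; -2148/257 -324/257 1256/257]

x' = [437/257, -3/257, -55/257]
P' = [6913/257 1551/257 -2148/257; 1551/257 501/257 -324/257; -2148/257 -324/257 1256/257]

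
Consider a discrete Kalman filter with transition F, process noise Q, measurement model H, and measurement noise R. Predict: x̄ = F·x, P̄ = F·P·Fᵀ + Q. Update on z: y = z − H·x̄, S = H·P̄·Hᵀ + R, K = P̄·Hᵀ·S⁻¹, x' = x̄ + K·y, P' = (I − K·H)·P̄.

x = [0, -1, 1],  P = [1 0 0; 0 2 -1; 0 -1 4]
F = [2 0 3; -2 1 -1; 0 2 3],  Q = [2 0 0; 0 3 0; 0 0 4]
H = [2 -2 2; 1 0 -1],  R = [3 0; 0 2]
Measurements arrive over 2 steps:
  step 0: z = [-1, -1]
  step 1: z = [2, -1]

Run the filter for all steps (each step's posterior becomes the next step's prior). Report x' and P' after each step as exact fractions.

step 0: x' = [-1948/3939, 1801/7878, 627/2626], P' = [4558/3939 5773/3939 812/1313; 5773/3939 14890/3939 2864/1313; 812/1313 2864/1313 2451/1313]
step 1: x' = [2726237/8870156, 6512107/8870156, 6282071/4435078], P' = [10140211/8870156 12515415/8870156 1296410/2217539; 12515415/8870156 30334559/8870156 4251482/2217539; 1296410/2217539 4251482/2217539 3703437/2217539]

step 0: x̄ = F·x = [3, -2, 1]
step 0: P̄ = F·P·Fᵀ + Q = [42 -19 30; -19 15 -9; 30 -9 36]
step 0: y = z − H·x̄ = [-13, -3]
step 0: S = H·P̄·Hᵀ + R = [839 32; 32 20]
step 0: K = P̄·Hᵀ·S⁻¹ = [814/3939 1061/3939; -350/3939 -2819/7878; 266/1313 -1639/2626]
step 0: x' = x̄ + K·y = [-1948/3939, 1801/7878, 627/2626]
step 0: P' = (I − K·H)·P̄ = [4558/3939 5773/3939 812/1313; 5773/3939 14890/3939 2864/1313; 812/1313 2864/1313 2451/1313]
step 1: x̄ = F·x = [-2149/7878, 3856/3939, 9245/7878]
step 1: P̄ = F·P·Fᵀ + Q = [121519/3939 -22457/3939 155437/3939; -22457/3939 21760/3939 -21395/3939; 155437/3939 -21395/3939 244597/3939]
step 1: y = z − H·x̄ = [8494/3939, 586/1313]
step 1: S = H·P̄·Hᵀ + R = [3157633/3939 -81344/1313; -81344/1313 21040/1313]
step 1: K = P̄·Hᵀ·S⁻¹ = [468406/2217539 4954571/17740312; -135536/2217539 -4490513/17740312; 498910/2217539 -2407027/4435078]
step 1: x' = x̄ + K·y = [2726237/8870156, 6512107/8870156, 6282071/4435078]
step 1: P' = (I − K·H)·P̄ = [10140211/8870156 12515415/8870156 1296410/2217539; 12515415/8870156 30334559/8870156 4251482/2217539; 1296410/2217539 4251482/2217539 3703437/2217539]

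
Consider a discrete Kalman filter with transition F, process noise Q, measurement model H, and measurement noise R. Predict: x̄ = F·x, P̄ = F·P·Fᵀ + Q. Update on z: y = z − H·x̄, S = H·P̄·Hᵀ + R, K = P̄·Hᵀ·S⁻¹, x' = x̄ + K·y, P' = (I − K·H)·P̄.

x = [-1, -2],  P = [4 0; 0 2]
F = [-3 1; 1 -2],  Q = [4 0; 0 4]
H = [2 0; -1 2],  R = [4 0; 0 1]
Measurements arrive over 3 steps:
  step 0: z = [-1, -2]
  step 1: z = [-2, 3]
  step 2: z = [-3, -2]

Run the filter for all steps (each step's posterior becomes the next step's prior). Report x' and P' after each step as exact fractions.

step 0: x' = [-164/1877, -1753/1877], P' = [1706/1877 816/1877; 816/1877 848/1877]
step 1: x' = [-406837/453249, 492658/453249], P' = [390782/453249 184882/453249; 184882/453249 195326/453249]
step 2: x' = [-119767245/106220113, -172315721/106220113], P' = [91293284/106220113 43169784/106220113; 43169784/106220113 45684162/106220113]

step 0: x̄ = F·x = [1, 3]
step 0: P̄ = F·P·Fᵀ + Q = [42 -16; -16 16]
step 0: y = z − H·x̄ = [-3, -7]
step 0: S = H·P̄·Hᵀ + R = [172 -148; -148 171]
step 0: K = P̄·Hᵀ·S⁻¹ = [853/1877 -74/1877; 408/1877 880/1877]
step 0: x' = x̄ + K·y = [-164/1877, -1753/1877]
step 0: P' = (I − K·H)·P̄ = [1706/1877 816/1877; 816/1877 848/1877]
step 1: x̄ = F·x = [-1261/1877, 3342/1877]
step 1: P̄ = F·P·Fᵀ + Q = [18814/1877 -1102/1877; -1102/1877 9342/1877]
step 1: y = z − H·x̄ = [-1232/1877, -2314/1877]
step 1: S = H·P̄·Hᵀ + R = [82764/1877 -42036/1877; -42036/1877 62467/1877]
step 1: K = P̄·Hᵀ·S⁻¹ = [195391/453249 -7006/151083; 92441/453249 68590/151083]
step 1: x' = x̄ + K·y = [-406837/453249, 492658/453249]
step 1: P' = (I − K·H)·P̄ = [390782/453249 184882/453249; 184882/453249 195326/453249]
step 2: x̄ = F·x = [1713169/453249, -464051/151083]
step 2: P̄ = F·P·Fᵀ + Q = [4416068/453249 -89608/151083; -89608/151083 249506/50361]
step 2: y = z − H·x̄ = [-4786085/453249, 3590977/453249]
step 2: S = H·P̄·Hᵀ + R = [19477268/453249 -9907432/453249; -9907432/453249 14926829/453249]
step 2: K = P̄·Hᵀ·S⁻¹ = [45646642/106220113 -4953716/106220113; 21584892/106220113 48198540/106220113]
step 2: x' = x̄ + K·y = [-119767245/106220113, -172315721/106220113]
step 2: P' = (I − K·H)·P̄ = [91293284/106220113 43169784/106220113; 43169784/106220113 45684162/106220113]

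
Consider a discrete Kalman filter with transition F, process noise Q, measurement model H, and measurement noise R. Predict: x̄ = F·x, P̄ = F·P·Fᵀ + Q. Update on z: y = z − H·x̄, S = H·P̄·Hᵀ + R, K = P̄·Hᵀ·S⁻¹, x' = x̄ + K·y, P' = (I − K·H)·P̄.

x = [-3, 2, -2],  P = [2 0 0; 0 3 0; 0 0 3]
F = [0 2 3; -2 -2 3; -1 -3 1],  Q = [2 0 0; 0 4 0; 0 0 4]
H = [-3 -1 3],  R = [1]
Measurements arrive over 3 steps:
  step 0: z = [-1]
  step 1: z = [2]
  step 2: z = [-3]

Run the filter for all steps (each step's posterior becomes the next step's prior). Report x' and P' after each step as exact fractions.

step 0: x' = [-2282/811, -3256/811, -3639/811], P' = [6026/811 11670/811 9861/811; 11670/811 41352/811 25453/811; 9861/811 25453/811 18380/811]
step 1: x' = [-3093889/1360733, -46362291/14968063, -39482921/14968063], P' = [625514/123703 4673982/1360733 8345314/1360733; 4673982/1360733 168920940/14968063 107896736/14968063; 8345314/1360733 107896736/14968063 128459038/14968063]
step 2: x' = [41616670905/68148591097, 84299331463/68148591097, 1913521309/68148591097], P' = [366470773352/68148591097 257968230990/68148591097 447634022428/68148591097; 257968230990/68148591097 789609519654/68148591097 521693332328/68148591097; 447634022428/68148591097 521693332328/68148591097 624450017216/68148591097]

step 0: x̄ = F·x = [-2, -4, -5]
step 0: P̄ = F·P·Fᵀ + Q = [41 15 -9; 15 51 31; -9 31 36]
step 0: y = z − H·x̄ = [4]
step 0: S = H·P̄·Hᵀ + R = [811]
step 0: K = P̄·Hᵀ·S⁻¹ = [-165/811; -3/811; 104/811]
step 0: x' = x̄ + K·y = [-2282/811, -3256/811, -3639/811]
step 0: P' = (I − K·H)·P̄ = [6026/811 11670/811 9861/811; 11670/811 41352/811 25453/811; 9861/811 25453/811 18380/811]
step 1: x̄ = F·x = [-17429/811, 159/811, 8411/811]
step 1: P̄ = F·P·Fᵀ + Q = [637886/811 -105834/811 -424066/811; -105834/811 27768/811 79376/811; -424066/811 79376/811 297398/811]
step 1: y = z − H·x̄ = [-75739/811]
step 1: S = H·P̄·Hᵀ + R = [14968063/811]
step 1: K = P̄·Hᵀ·S⁻¹ = [-280002/1360733; 527862/14968063; 2085016/14968063]
step 1: x' = x̄ + K·y = [-3093889/1360733, -46362291/14968063, -39482921/14968063]
step 1: P' = (I − K·H)·P̄ = [625514/123703 4673982/1360733 8345314/1360733; 4673982/1360733 168920940/14968063 107896736/14968063; 8345314/1360733 107896736/14968063 128459038/14968063]
step 2: x̄ = F·x = [-211173345/14968063, 42341377/14968063, 133636731/14968063]
step 2: P̄ = F·P·Fᵀ + Q = [3156512060/14968063 -275998350/14968063 -1761648644/14968063; -275998350/14968063 209404266/14968063 315731192/14968063; -1761648644/14968063 315731192/14968063 1261812432/14968063]
step 2: y = z − H·x̄ = [-1036993040/14968063]
step 2: S = H·P̄·Hᵀ + R = [68148591097/14968063]
step 2: K = P̄·Hᵀ·S⁻¹ = [-14478483762/68148591097; 1565784360/68148591097; 8754652036/68148591097]
step 2: x' = x̄ + K·y = [41616670905/68148591097, 84299331463/68148591097, 1913521309/68148591097]
step 2: P' = (I − K·H)·P̄ = [366470773352/68148591097 257968230990/68148591097 447634022428/68148591097; 257968230990/68148591097 789609519654/68148591097 521693332328/68148591097; 447634022428/68148591097 521693332328/68148591097 624450017216/68148591097]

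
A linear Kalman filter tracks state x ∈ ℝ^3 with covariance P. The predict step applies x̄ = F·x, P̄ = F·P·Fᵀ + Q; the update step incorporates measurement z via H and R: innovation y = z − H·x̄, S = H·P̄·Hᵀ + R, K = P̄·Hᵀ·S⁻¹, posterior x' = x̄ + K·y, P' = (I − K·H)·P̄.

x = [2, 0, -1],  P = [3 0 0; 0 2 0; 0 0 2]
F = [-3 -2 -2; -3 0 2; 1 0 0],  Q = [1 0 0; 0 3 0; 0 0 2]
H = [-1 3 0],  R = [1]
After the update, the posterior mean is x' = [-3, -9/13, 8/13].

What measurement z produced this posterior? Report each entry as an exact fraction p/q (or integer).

x̄ = F·x = [-4, -8, 2]
P̄ = F·P·Fᵀ + Q = [44 19 -9; 19 38 -9; -9 -9 5]
S = H·P̄·Hᵀ + R = [273]
K = P̄·Hᵀ·S⁻¹ = [1/21; 95/273; -6/91]
x' − x̄ = [1, 95/13, -18/13] = K·y
y = (KᵀK)⁻¹·Kᵀ·(x' − x̄) = [21]
z = y + H·x̄ = [21] + [-20] = [1]

z = [1]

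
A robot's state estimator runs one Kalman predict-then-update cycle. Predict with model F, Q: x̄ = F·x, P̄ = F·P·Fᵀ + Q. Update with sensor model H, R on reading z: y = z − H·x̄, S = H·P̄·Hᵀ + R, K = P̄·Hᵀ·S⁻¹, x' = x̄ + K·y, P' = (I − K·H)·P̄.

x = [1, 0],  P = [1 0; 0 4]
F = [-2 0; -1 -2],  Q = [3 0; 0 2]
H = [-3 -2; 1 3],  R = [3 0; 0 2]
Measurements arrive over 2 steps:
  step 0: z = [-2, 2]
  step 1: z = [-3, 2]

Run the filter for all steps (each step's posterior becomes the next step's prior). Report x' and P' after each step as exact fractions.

step 0: x̄ = F·x = [-2, -1]
step 0: P̄ = F·P·Fᵀ + Q = [7 2; 2 19]
step 0: y = z − H·x̄ = [-10, 7]
step 0: S = H·P̄·Hᵀ + R = [166 -157; -157 192]
step 0: K = P̄·Hᵀ·S⁻¹ = [-89/233 -57/233; 815/7223 2886/7223]
step 0: x' = x̄ + K·y = [25/233, 4829/7223]
step 0: P' = (I − K·H)·P̄ = [147/233 -87/233; -87/233 2823/7223]
step 1: x̄ = F·x = [-50/233, -10433/7223]
step 1: P̄ = F·P·Fᵀ + Q = [1287/233 -54/233; -54/233 19507/7223]
step 1: y = z − H·x̄ = [-47185/7223, 47295/7223]
step 1: S = H·P̄·Hᵀ + R = [438682/7223 -218319/7223; -218319/7223 219862/7223]
step 1: K = P̄·Hᵀ·S⁻¹ = [-2487267/6754301 -1398429/6754301; 683543/6754301 2425122/6754301]
step 1: x' = x̄ + K·y = [5642230/6754301, 1657974/6754301]
step 1: P' = (I − K·H)·P̄ = [3997017/6754301 -2264625/6754301; -2264625/6754301 2371623/6754301]

step 0: x' = [25/233, 4829/7223], P' = [147/233 -87/233; -87/233 2823/7223]
step 1: x' = [5642230/6754301, 1657974/6754301], P' = [3997017/6754301 -2264625/6754301; -2264625/6754301 2371623/6754301]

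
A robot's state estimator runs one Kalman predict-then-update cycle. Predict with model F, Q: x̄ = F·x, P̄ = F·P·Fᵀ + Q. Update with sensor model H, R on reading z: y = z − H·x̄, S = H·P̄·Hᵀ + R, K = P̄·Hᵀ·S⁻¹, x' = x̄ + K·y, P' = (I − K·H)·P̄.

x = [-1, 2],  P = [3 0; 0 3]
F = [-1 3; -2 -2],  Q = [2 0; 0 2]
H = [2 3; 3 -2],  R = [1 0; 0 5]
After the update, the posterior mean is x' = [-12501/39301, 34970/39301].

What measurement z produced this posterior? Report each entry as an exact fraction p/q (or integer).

x̄ = F·x = [7, -2]
P̄ = F·P·Fᵀ + Q = [32 -12; -12 26]
S = H·P̄·Hᵀ + R = [219 -24; -24 541]
K = P̄·Hᵀ·S⁻¹ = [18028/117903 8984/39301; 9034/39301 -5992/39301]
x' − x̄ = [-287608/39301, 113572/39301] = K·y
y = (KᵀK)⁻¹·Kᵀ·(x' − x̄) = [-6, -28]
z = y + H·x̄ = [-6, -28] + [8, 25] = [2, -3]

z = [2, -3]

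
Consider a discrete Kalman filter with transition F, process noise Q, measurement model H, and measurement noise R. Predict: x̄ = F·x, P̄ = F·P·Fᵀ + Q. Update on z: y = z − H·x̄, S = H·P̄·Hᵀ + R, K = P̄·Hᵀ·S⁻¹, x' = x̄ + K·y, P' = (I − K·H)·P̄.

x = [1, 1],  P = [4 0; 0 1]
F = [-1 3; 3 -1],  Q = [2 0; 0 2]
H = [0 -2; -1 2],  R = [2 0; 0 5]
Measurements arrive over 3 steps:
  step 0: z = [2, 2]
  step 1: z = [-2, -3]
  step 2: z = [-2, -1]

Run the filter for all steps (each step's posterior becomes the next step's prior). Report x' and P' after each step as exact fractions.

step 0: x̄ = F·x = [2, 2]
step 0: P̄ = F·P·Fᵀ + Q = [15 -15; -15 39]
step 0: y = z − H·x̄ = [6, 0]
step 0: S = H·P̄·Hᵀ + R = [158 -186; -186 236]
step 0: K = P̄·Hᵀ·S⁻¹ = [-645/1346 -765/1346; -555/1346 93/1346]
step 0: x' = x̄ + K·y = [-589/673, -319/673]
step 0: P' = (I − K·H)·P̄ = [5115/1346 645/1346; 645/1346 555/1346]
step 1: x̄ = F·x = [-368/673, -1448/673]
step 1: P̄ = F·P·Fᵀ + Q = [4466/673 -5280/673; -5280/673 22706/673]
step 1: y = z − H·x̄ = [-4242/673, 509/673]
step 1: S = H·P̄·Hᵀ + R = [92170/673 -101384/673; -101384/673 119775/673]
step 1: K = P̄·Hᵀ·S⁻¹ = [-192104/565339 -233530/565339; -222782/565339 50692/565339]
step 1: x' = x̄ + K·y = [725102/565339, 226200/565339]
step 1: P' = (I − K·H)·P̄ = [1551858/565339 192104/565339; 192104/565339 222782/565339]
step 2: x̄ = F·x = [-46502/565339, 1949106/565339]
step 2: P̄ = F·P·Fᵀ + Q = [3534950/565339 -3402880/565339; -3402880/565339 14167558/565339]
step 2: y = z − H·x̄ = [2767534/565339, -4510053/565339]
step 2: S = H·P̄·Hᵀ + R = [57800910/565339 -63475992/565339; -63475992/565339 76643397/565339]
step 2: K = P̄·Hᵀ·S⁻¹ = [-4414600/13130651 -48849770/118175859; -15438010/39391953 3526444/39391953]
step 2: x' = x̄ + K·y = [20609392/13130651, 32103614/39391953]
step 2: P' = (I − K·H)·P̄ = [323711650/118175859 4414600/13130651; 4414600/13130651 15438010/39391953]

step 0: x' = [-589/673, -319/673], P' = [5115/1346 645/1346; 645/1346 555/1346]
step 1: x' = [725102/565339, 226200/565339], P' = [1551858/565339 192104/565339; 192104/565339 222782/565339]
step 2: x' = [20609392/13130651, 32103614/39391953], P' = [323711650/118175859 4414600/13130651; 4414600/13130651 15438010/39391953]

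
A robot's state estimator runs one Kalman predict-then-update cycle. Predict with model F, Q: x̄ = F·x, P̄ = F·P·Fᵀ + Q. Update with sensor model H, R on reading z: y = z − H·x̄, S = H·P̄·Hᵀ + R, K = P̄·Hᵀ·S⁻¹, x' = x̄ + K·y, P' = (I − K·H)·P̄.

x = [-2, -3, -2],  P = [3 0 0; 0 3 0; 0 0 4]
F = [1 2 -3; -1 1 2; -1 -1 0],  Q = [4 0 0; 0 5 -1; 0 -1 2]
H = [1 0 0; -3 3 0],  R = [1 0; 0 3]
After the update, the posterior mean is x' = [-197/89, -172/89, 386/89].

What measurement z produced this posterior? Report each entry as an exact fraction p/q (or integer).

z = [-2, 1]

x̄ = F·x = [-2, -5, 5]
P̄ = F·P·Fᵀ + Q = [55 -21 -9; -21 27 -1; -9 -1 8]
S = H·P̄·Hᵀ + R = [56 -228; -228 1119]
K = P̄·Hᵀ·S⁻¹ = [3187/3560 -19/890; 3111/3560 273/890; -1533/3560 -59/890]
x' − x̄ = [-19/89, 273/89, -59/89] = K·y
y = (KᵀK)⁻¹·Kᵀ·(x' − x̄) = [0, 10]
z = y + H·x̄ = [0, 10] + [-2, -9] = [-2, 1]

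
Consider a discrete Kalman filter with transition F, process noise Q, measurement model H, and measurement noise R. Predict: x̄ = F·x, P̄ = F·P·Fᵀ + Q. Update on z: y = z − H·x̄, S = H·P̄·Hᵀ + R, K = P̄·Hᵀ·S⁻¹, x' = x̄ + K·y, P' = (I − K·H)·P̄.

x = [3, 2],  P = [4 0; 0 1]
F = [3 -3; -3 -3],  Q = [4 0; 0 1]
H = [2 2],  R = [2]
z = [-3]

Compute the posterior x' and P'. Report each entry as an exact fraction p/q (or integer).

x' = [711/83, -846/83]
P' = [3099/83 -3077/83; -3077/83 3096/83]

x̄ = F·x = [3, -15]
P̄ = F·P·Fᵀ + Q = [49 -27; -27 46]
y = z − H·x̄ = [21]
S = H·P̄·Hᵀ + R = [166]
K = P̄·Hᵀ·S⁻¹ = [22/83; 19/83]
x' = x̄ + K·y = [711/83, -846/83]
P' = (I − K·H)·P̄ = [3099/83 -3077/83; -3077/83 3096/83]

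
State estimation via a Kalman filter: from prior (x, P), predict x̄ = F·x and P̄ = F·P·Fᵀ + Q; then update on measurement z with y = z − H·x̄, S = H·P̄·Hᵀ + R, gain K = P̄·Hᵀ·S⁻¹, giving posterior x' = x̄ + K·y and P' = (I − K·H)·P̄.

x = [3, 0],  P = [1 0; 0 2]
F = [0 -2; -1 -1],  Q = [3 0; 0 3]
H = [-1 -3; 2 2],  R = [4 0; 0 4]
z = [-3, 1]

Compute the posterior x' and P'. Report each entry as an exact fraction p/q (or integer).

x' = [112/131, 25/131]
P' = [694/393 -334/393; -334/393 274/393]

x̄ = F·x = [0, -3]
P̄ = F·P·Fᵀ + Q = [11 4; 4 6]
y = z − H·x̄ = [-12, 7]
S = H·P̄·Hᵀ + R = [93 -90; -90 104]
K = P̄·Hᵀ·S⁻¹ = [77/393 60/131; -122/393 -10/131]
x' = x̄ + K·y = [112/131, 25/131]
P' = (I − K·H)·P̄ = [694/393 -334/393; -334/393 274/393]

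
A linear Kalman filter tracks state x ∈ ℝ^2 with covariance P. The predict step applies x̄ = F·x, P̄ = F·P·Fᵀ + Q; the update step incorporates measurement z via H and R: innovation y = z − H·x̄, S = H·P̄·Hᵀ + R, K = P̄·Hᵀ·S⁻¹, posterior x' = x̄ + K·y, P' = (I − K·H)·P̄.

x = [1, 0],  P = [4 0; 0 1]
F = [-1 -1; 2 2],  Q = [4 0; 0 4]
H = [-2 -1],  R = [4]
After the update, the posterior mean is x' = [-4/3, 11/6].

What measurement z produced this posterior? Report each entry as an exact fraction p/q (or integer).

x̄ = F·x = [-1, 2]
P̄ = F·P·Fᵀ + Q = [9 -10; -10 24]
S = H·P̄·Hᵀ + R = [24]
K = P̄·Hᵀ·S⁻¹ = [-1/3; -1/6]
x' − x̄ = [-1/3, -1/6] = K·y
y = (KᵀK)⁻¹·Kᵀ·(x' − x̄) = [1]
z = y + H·x̄ = [1] + [0] = [1]

z = [1]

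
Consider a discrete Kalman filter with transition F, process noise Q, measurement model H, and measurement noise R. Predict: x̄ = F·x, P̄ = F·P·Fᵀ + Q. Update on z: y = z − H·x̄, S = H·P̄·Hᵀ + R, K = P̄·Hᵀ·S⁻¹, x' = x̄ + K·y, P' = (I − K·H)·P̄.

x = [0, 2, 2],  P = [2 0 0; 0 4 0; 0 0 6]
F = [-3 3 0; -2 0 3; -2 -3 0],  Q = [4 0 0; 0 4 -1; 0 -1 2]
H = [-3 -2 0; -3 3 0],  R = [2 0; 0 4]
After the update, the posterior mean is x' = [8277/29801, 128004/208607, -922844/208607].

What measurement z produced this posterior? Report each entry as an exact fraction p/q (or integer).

x̄ = F·x = [6, 6, -6]
P̄ = F·P·Fᵀ + Q = [58 12 -24; 12 66 7; -24 7 46]
S = H·P̄·Hᵀ + R = [932 90; 90 904]
K = P̄·Hᵀ·S⁻¹ = [-5949/29801 -3957/29801; -41613/208607 41526/208607; 22031/417214 20364/208607]
x' − x̄ = [-170529/29801, -1123638/208607, 328798/208607] = K·y
y = (KᵀK)⁻¹·Kᵀ·(x' − x̄) = [28, 1]
z = y + H·x̄ = [28, 1] + [-30, 0] = [-2, 1]

z = [-2, 1]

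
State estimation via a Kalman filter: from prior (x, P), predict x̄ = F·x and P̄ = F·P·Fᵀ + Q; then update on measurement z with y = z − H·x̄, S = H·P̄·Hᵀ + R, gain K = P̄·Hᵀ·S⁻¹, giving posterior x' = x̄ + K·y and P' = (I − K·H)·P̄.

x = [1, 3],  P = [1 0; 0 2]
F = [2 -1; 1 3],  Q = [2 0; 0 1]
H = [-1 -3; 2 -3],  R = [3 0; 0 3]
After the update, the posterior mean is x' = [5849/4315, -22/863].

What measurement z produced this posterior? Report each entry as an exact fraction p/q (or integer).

x̄ = F·x = [-1, 10]
P̄ = F·P·Fᵀ + Q = [8 -4; -4 20]
S = H·P̄·Hᵀ + R = [167 176; 176 263]
K = P̄·Hᵀ·S⁻¹ = [-1292/4315 1324/4315; -184/863 -100/863]
x' − x̄ = [10164/4315, -8652/863] = K·y
y = (KᵀK)⁻¹·Kᵀ·(x' − x̄) = [28, 35]
z = y + H·x̄ = [28, 35] + [-29, -32] = [-1, 3]

z = [-1, 3]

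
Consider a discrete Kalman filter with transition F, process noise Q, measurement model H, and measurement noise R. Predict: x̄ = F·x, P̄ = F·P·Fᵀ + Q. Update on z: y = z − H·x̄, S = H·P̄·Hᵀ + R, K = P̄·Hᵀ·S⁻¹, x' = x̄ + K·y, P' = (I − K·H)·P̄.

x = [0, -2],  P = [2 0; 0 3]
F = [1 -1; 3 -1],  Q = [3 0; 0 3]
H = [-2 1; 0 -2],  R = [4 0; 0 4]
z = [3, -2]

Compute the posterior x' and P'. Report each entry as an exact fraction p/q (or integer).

x̄ = F·x = [2, 2]
P̄ = F·P·Fᵀ + Q = [8 9; 9 24]
y = z − H·x̄ = [5, 2]
S = H·P̄·Hᵀ + R = [24 -12; -12 100]
K = P̄·Hᵀ·S⁻¹ = [-229/564 -43/188; 1/94 -45/94]
x' = x̄ + K·y = [-275/564, 103/94]
P' = (I − K·H)·P̄ = [587/564 43/94; 43/94 45/47]

x' = [-275/564, 103/94]
P' = [587/564 43/94; 43/94 45/47]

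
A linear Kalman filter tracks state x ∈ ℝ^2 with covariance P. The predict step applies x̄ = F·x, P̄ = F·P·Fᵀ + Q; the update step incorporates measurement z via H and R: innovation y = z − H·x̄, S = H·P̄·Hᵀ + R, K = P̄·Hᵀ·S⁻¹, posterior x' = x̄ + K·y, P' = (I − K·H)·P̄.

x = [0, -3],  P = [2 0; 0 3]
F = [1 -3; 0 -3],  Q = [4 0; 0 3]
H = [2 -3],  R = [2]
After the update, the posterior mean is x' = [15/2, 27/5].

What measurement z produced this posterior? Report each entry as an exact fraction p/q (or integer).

z = [-1]

x̄ = F·x = [9, 9]
P̄ = F·P·Fᵀ + Q = [33 27; 27 30]
S = H·P̄·Hᵀ + R = [80]
K = P̄·Hᵀ·S⁻¹ = [-3/16; -9/20]
x' − x̄ = [-3/2, -18/5] = K·y
y = (KᵀK)⁻¹·Kᵀ·(x' − x̄) = [8]
z = y + H·x̄ = [8] + [-9] = [-1]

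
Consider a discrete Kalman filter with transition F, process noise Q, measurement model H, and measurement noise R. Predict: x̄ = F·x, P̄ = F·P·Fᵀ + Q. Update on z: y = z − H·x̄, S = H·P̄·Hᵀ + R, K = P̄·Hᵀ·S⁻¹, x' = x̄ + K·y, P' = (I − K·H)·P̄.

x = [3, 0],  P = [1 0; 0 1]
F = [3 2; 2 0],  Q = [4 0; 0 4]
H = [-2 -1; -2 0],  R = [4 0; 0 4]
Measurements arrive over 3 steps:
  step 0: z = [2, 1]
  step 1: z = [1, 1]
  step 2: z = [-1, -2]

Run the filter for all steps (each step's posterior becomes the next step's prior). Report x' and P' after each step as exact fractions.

step 0: x' = [-47/68, 23/34], P' = [21/34 -11/17; -11/17 52/17]
step 1: x' = [-301/921, -1351/1842], P' = [619/921 -742/921; -742/921 3154/921]
step 2: x' = [2412/3167, -3185/6334], P' = [17249/25336 -10579/12668; -10579/12668 22301/6334]

step 0: x̄ = F·x = [9, 6]
step 0: P̄ = F·P·Fᵀ + Q = [17 6; 6 8]
step 0: y = z − H·x̄ = [26, 19]
step 0: S = H·P̄·Hᵀ + R = [104 80; 80 72]
step 0: K = P̄·Hᵀ·S⁻¹ = [-5/34 -21/68; -15/34 11/34]
step 0: x' = x̄ + K·y = [-47/68, 23/34]
step 0: P' = (I − K·H)·P̄ = [21/34 -11/17; -11/17 52/17]
step 1: x̄ = F·x = [-49/68, -47/34]
step 1: P̄ = F·P·Fᵀ + Q = [477/34 19/17; 19/17 110/17]
step 1: y = z − H·x̄ = [-31/17, -15/34]
step 1: S = H·P̄·Hᵀ + R = [1208/17 992/17; 992/17 1022/17]
step 1: K = P̄·Hᵀ·S⁻¹ = [-124/921 -619/1842; -835/1842 371/921]
step 1: x' = x̄ + K·y = [-301/921, -1351/1842]
step 1: P' = (I − K·H)·P̄ = [619/921 -742/921; -742/921 3154/921]
step 2: x̄ = F·x = [-2254/921, -602/921]
step 2: P̄ = F·P·Fᵀ + Q = [12967/921 746/921; 746/921 6160/921]
step 2: y = z − H·x̄ = [-6031/921, -6350/921]
step 2: S = H·P̄·Hᵀ + R = [64696/921 53360/921; 53360/921 55552/921]
step 2: K = P̄·Hᵀ·S⁻¹ = [-3335/25336 -17249/50672; -5861/12668 10579/25336]
step 2: x' = x̄ + K·y = [2412/3167, -3185/6334]
step 2: P' = (I − K·H)·P̄ = [17249/25336 -10579/12668; -10579/12668 22301/6334]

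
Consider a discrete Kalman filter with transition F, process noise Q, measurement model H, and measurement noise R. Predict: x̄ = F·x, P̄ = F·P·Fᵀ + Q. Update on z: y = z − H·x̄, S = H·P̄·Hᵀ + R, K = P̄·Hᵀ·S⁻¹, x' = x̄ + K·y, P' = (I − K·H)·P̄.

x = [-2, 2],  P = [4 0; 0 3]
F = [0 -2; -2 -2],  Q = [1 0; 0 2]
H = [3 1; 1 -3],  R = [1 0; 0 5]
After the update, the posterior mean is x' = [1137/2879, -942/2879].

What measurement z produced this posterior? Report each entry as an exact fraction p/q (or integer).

z = [1, 2]

x̄ = F·x = [-4, 0]
P̄ = F·P·Fᵀ + Q = [13 12; 12 30]
S = H·P̄·Hᵀ + R = [220 -147; -147 216]
K = P̄·Hᵀ·S⁻¹ = [2545/8637 2437/25911; 310/2879 -2486/8637]
x' − x̄ = [12653/2879, -942/2879] = K·y
y = (KᵀK)⁻¹·Kᵀ·(x' − x̄) = [13, 6]
z = y + H·x̄ = [13, 6] + [-12, -4] = [1, 2]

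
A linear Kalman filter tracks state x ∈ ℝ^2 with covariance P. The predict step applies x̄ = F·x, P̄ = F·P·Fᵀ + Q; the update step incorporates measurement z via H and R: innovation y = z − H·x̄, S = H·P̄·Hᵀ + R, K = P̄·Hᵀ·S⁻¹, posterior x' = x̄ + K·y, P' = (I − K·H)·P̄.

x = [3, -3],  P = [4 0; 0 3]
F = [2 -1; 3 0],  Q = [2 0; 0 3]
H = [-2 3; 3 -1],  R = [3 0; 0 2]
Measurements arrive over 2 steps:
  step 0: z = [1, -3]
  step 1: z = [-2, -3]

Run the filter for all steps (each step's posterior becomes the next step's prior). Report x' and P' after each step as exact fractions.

step 0: x' = [-3859/4153, -1106/4153], P' = [1743/4153 1749/4153; 1749/4153 2913/4153]
step 1: x' = [-6723767/4186264, -7514751/4186264], P' = [1523163/4186264 1487259/4186264; 1487259/4186264 2595531/4186264]

step 0: x̄ = F·x = [9, 9]
step 0: P̄ = F·P·Fᵀ + Q = [21 24; 24 39]
step 0: y = z − H·x̄ = [-8, -21]
step 0: S = H·P̄·Hᵀ + R = [150 21; 21 86]
step 0: K = P̄·Hᵀ·S⁻¹ = [587/4153 1740/4153; 1747/4153 1167/4153]
step 0: x' = x̄ + K·y = [-3859/4153, -1106/4153]
step 0: P' = (I − K·H)·P̄ = [1743/4153 1749/4153; 1749/4153 2913/4153]
step 1: x̄ = F·x = [-6612/4153, -11577/4153]
step 1: P̄ = F·P·Fᵀ + Q = [11195/4153 5211/4153; 5211/4153 28146/4153]
step 1: y = z − H·x̄ = [13201/4153, -4200/4153]
step 1: S = H·P̄·Hᵀ + R = [248021/4153 -94287/4153; -94287/4153 105941/4153]
step 1: K = P̄·Hᵀ·S⁻¹ = [471817/4186264 1541115/4186264; 1604025/4186264 933123/4186264]
step 1: x' = x̄ + K·y = [-6723767/4186264, -7514751/4186264]
step 1: P' = (I − K·H)·P̄ = [1523163/4186264 1487259/4186264; 1487259/4186264 2595531/4186264]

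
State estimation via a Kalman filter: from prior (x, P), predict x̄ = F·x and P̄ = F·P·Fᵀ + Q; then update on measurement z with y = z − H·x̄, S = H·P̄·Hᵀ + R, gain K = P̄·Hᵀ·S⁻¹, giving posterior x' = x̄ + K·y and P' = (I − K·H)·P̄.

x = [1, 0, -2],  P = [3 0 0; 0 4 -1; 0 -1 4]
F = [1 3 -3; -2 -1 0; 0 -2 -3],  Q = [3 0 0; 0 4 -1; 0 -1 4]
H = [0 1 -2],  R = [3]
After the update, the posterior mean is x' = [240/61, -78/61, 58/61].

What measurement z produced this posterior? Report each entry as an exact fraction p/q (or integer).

z = [-3]

x̄ = F·x = [7, -2, 6]
P̄ = F·P·Fᵀ + Q = [96 -21 15; -21 20 4; 15 4 44]
S = H·P̄·Hᵀ + R = [183]
K = P̄·Hᵀ·S⁻¹ = [-17/61; 4/61; -28/61]
x' − x̄ = [-187/61, 44/61, -308/61] = K·y
y = (KᵀK)⁻¹·Kᵀ·(x' − x̄) = [11]
z = y + H·x̄ = [11] + [-14] = [-3]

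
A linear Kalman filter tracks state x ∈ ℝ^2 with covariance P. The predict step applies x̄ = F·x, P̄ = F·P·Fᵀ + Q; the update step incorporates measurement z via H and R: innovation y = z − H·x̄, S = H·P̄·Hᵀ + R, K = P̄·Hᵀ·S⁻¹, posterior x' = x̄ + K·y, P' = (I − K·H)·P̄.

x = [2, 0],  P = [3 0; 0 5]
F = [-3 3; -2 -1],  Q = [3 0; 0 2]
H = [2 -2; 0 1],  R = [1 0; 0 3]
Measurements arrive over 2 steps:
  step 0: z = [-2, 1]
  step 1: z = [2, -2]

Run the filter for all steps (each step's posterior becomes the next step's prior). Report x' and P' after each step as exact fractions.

step 0: x̄ = F·x = [-6, -4]
step 0: P̄ = F·P·Fᵀ + Q = [75 3; 3 19]
step 0: y = z − H·x̄ = [2, 5]
step 0: S = H·P̄·Hᵀ + R = [353 -32; -32 22]
step 0: K = P̄·Hᵀ·S⁻¹ = [1632/3371 5667/6742; -48/3371 5683/6742]
step 0: x' = x̄ + K·y = [-5589/6742, 1255/6742]
step 0: P' = (I − K·H)·P̄ = [18633/6742 17001/6742; 17001/6742 17049/6742]
step 1: x̄ = F·x = [10266/3371, 9923/6742]
step 1: P̄ = F·P·Fᵀ + Q = [17673/3371 4824/3371; 4824/3371 173069/6742]
step 1: y = z − H·x̄ = [-3867/3371, -23407/6742]
step 1: S = H·P̄·Hᵀ + R = [381609/3371 -163421/3371; -163421/3371 193295/6742]
step 1: K = P̄·Hᵀ·S⁻¹ = [1941258/6036863 3583788/6036863; -980526/6036863 3747209/6036863]
step 1: x' = x̄ + K·y = [3715434/6036863, -2999665/6036863]
step 1: P' = (I − K·H)·P̄ = [11721993/6036863 10751364/6036863; 10751364/6036863 11241627/6036863]

step 0: x' = [-5589/6742, 1255/6742], P' = [18633/6742 17001/6742; 17001/6742 17049/6742]
step 1: x' = [3715434/6036863, -2999665/6036863], P' = [11721993/6036863 10751364/6036863; 10751364/6036863 11241627/6036863]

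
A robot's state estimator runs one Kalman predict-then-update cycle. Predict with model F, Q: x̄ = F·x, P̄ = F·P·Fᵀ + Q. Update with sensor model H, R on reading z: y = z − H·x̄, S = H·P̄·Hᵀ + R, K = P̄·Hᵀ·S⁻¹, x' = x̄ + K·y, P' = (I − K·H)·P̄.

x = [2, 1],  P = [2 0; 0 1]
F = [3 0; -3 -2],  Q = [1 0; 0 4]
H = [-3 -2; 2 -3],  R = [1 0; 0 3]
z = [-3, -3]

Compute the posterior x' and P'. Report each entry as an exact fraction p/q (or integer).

x̄ = F·x = [6, -8]
P̄ = F·P·Fᵀ + Q = [19 -18; -18 26]
y = z − H·x̄ = [-1, -39]
S = H·P̄·Hᵀ + R = [60 -48; -48 529]
K = P̄·Hᵀ·S⁻¹ = [-2231/9812 376/2453; -2207/14718 -562/2453]
x' = x̄ + K·y = [2447/9812, 15971/14718]
P' = (I − K·H)·P̄ = [1209/9812 -349/4906; -349/4906 1337/7359]

x' = [2447/9812, 15971/14718]
P' = [1209/9812 -349/4906; -349/4906 1337/7359]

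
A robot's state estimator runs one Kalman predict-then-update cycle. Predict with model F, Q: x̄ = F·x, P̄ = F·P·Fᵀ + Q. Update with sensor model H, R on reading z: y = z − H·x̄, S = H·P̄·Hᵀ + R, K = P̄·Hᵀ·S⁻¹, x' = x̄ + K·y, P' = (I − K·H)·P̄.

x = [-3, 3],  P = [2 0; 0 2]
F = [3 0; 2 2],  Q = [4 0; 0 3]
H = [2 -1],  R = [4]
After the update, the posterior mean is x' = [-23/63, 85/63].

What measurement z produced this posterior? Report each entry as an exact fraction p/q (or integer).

x̄ = F·x = [-9, 0]
P̄ = F·P·Fᵀ + Q = [22 12; 12 19]
S = H·P̄·Hᵀ + R = [63]
K = P̄·Hᵀ·S⁻¹ = [32/63; 5/63]
x' − x̄ = [544/63, 85/63] = K·y
y = (KᵀK)⁻¹·Kᵀ·(x' − x̄) = [17]
z = y + H·x̄ = [17] + [-18] = [-1]

z = [-1]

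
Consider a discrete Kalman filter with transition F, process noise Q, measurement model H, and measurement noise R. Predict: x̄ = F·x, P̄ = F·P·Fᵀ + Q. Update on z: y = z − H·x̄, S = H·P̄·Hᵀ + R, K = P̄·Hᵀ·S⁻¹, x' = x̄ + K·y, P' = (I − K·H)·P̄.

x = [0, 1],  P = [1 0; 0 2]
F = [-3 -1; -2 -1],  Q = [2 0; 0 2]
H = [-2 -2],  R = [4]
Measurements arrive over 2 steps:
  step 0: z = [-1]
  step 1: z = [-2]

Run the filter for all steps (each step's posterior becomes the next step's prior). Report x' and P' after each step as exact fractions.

step 0: x̄ = F·x = [-1, -1]
step 0: P̄ = F·P·Fᵀ + Q = [13 8; 8 8]
step 0: y = z − H·x̄ = [-5]
step 0: S = H·P̄·Hᵀ + R = [152]
step 0: K = P̄·Hᵀ·S⁻¹ = [-21/76; -4/19]
step 0: x' = x̄ + K·y = [29/76, 1/19]
step 0: P' = (I − K·H)·P̄ = [53/38 -16/19; -16/19 24/19]
step 1: x̄ = F·x = [-91/76, -31/38]
step 1: P̄ = F·P·Fᵀ + Q = [409/38 103/19; 103/19 104/19]
step 1: y = z − H·x̄ = [-229/38]
step 1: S = H·P̄·Hᵀ + R = [2134/19]
step 1: K = P̄·Hᵀ·S⁻¹ = [-615/2134; -207/1067]
step 1: x' = x̄ + K·y = [1151/2134, 377/1067]
step 1: P' = (I − K·H)·P̄ = [1531/1067 -916/1067; -916/1067 1330/1067]

step 0: x' = [29/76, 1/19], P' = [53/38 -16/19; -16/19 24/19]
step 1: x' = [1151/2134, 377/1067], P' = [1531/1067 -916/1067; -916/1067 1330/1067]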